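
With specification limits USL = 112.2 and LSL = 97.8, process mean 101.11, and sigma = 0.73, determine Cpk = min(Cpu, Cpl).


Cpu = (USL - mean) / (3*sigma) = (112.2 - 101.11) / (3*0.73) = 5.0639
Cpl = (mean - LSL) / (3*sigma) = (101.11 - 97.8) / (3*0.73) = 1.5114
Cpk = min(Cpu, Cpl) = 1.5114

1.5114


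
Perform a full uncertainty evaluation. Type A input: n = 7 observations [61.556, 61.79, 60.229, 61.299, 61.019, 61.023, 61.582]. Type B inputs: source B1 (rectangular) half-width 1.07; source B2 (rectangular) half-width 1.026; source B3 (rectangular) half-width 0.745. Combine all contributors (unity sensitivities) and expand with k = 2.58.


mean = (61.556 + 61.79 + 60.229 + 61.299 + 61.019 + 61.023 + 61.582) / 7 = 61.214
s = sqrt(sum((x - mean)^2)/(n-1)) = 0.52219409
u_A = s / sqrt(n) = 0.52219409 / sqrt(7) = 0.19737081
u_B1 = 1.07 / sqrt(3) = 0.61776479
u_B2 = 1.026 / sqrt(3) = 0.59236138
u_B3 = 0.745 / sqrt(3) = 0.43012595
uc = sqrt(0.19737081^2 + 0.61776479^2 + 0.59236138^2 + 0.43012595^2) = 0.97800251
U = k * uc = 2.58 * 0.97800251
U = 2.5232

2.5232


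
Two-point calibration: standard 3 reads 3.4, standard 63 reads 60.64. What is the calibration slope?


slope = (y2 - y1) / (x2 - x1)
= (60.64 - 3.4) / (63 - 3)
= 57.2400 / 60
= 0.9540

0.9540


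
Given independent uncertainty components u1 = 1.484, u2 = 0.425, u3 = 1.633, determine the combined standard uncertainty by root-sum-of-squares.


uc = sqrt(1.484^2 + 0.425^2 + 1.633^2)
uc = sqrt(5.04957)
uc = 2.2471

2.2471


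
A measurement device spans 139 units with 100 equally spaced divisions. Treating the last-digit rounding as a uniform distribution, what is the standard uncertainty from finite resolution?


resolution = range / divisions
resolution = 139 / 100 = 1.39
u_res = resolution / (2*sqrt(3))
u_res = 1.39 / 3.4641016
u_res = 0.4013

0.4013


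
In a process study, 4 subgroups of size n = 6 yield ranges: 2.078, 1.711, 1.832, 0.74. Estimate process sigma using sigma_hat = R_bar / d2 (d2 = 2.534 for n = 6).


R_bar = (2.078 + 1.711 + 1.832 + 0.74) / 4
R_bar = 6.361 / 4 = 1.59025
sigma_hat = R_bar / d2 = 1.59025 / 2.534 = 0.6276

0.6276


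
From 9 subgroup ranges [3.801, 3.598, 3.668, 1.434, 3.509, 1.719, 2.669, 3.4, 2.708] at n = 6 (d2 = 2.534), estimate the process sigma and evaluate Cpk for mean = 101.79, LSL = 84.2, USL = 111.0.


R_bar = (3.801 + 3.598 + 3.668 + 1.434 + 3.509 + 1.719 + 2.669 + 3.4 + 2.708) / 9 = 2.9451111
sigma = R_bar / d2 = 2.9451111 / 2.534 = 1.162238
Cp = (USL - LSL)/(6*sigma) = (111.0 - 84.2)/(6*1.162238) = 3.8432
Cpu = (111.0 - 101.79)/(3*1.162238) = 2.6415
Cpl = (101.79 - 84.2)/(3*1.162238) = 5.0449
Cpk = min(Cpu, Cpl) = 2.6415

2.6415


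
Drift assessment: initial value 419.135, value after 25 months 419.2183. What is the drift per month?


rate = (v2 - v1) / months
= (419.2183 - 419.135) / 25
= 0.0833 / 25
= 0.0033

0.0033


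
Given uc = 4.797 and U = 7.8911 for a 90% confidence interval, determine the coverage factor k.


k = U / uc
k = 7.8911 / 4.797
k = 1.645

1.645


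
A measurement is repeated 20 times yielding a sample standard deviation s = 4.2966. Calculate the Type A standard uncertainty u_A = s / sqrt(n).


u_A = s / sqrt(n)
u_A = 4.2966 / sqrt(20)
u_A = 4.2966 / 4.472136
u_A = 0.9607

0.9607


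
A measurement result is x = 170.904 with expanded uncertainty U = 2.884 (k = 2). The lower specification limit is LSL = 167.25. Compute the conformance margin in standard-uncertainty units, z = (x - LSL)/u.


u = U / k = 2.884 / 2 = 1.442
margin = |LSL - x| = |167.25 - 170.904| = 3.654
z = margin / u = 3.654 / 1.442
z = 2.5340

2.5340


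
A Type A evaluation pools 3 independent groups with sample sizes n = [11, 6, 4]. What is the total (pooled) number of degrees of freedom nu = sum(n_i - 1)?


nu = sum_i (n_i - 1)
nu = ((11 - 1) + (6 - 1) + (4 - 1))
nu = 10 + 5 + 3
nu = 18

18


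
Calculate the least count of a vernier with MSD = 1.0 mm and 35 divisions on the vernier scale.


LC = MSD / n_div
= 1.0 / 35
= 0.0286

0.0286


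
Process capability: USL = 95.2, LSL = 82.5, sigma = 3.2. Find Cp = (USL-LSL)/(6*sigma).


Cp = (USL - LSL) / (6 * sigma)
= (95.2 - 82.5) / (6 * 3.2)
= 12.7000 / 19.2000
= 0.6615

0.6615


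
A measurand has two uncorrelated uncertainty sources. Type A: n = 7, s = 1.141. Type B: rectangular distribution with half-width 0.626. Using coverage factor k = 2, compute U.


u_A = s / sqrt(n) = 1.141 / sqrt(7) = 0.43125746
u_B = half_width / sqrt(3) = 0.626 / sqrt(3) = 0.36142127
uc = sqrt(u_A^2 + u_B^2) = sqrt(0.43125746^2 + 0.36142127^2) = 0.5626796
U = k * uc = 2 * 0.5626796
U = 1.1254

1.1254


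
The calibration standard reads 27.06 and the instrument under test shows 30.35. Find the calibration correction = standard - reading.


Correction = standard - reading
= 27.06 - 30.35
= -3.2900

-3.2900


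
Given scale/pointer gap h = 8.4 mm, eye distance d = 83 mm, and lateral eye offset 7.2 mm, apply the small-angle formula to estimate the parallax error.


error = h * offset / d
= 8.4 * 7.2 / 83
= 0.7287

0.7287


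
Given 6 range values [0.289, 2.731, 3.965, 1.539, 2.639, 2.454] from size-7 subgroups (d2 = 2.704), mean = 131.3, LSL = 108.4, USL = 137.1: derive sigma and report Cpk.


R_bar = (0.289 + 2.731 + 3.965 + 1.539 + 2.639 + 2.454) / 6 = 2.2695
sigma = R_bar / d2 = 2.2695 / 2.704 = 0.83931213
Cp = (USL - LSL)/(6*sigma) = (137.1 - 108.4)/(6*0.83931213) = 5.6991
Cpu = (137.1 - 131.3)/(3*0.83931213) = 2.3035
Cpl = (131.3 - 108.4)/(3*0.83931213) = 9.0947
Cpk = min(Cpu, Cpl) = 2.3035

2.3035


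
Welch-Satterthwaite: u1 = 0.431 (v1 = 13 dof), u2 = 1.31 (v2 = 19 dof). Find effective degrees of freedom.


uc = sqrt(u1^2 + u2^2) = sqrt(0.431^2 + 1.31^2) = 1.3790798
v_eff = uc^4 / (u1^4/v1 + u2^4/v2)
= 1.3790798^4 / (0.431^4/13 + 1.31^4/19)
= 3.6170756 / 0.15765435
v_eff = 22.9431

22.9431


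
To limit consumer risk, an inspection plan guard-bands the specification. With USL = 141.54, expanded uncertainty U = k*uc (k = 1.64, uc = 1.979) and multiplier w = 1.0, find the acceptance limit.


U = k * uc = 1.64 * 1.979 = 3.24556
guard band g = w * U = 1.0 * 3.24556 = 3.24556
AL = USL - g = 141.54 - 3.24556
AL = 138.2944

138.2944


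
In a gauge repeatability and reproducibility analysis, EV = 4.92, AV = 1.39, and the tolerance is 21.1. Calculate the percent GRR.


GRR = sqrt(EV^2 + AV^2) = sqrt(4.92^2 + 1.39^2) = 5.1125825
%GRR = GRR / tol * 100 = 5.1125825 / 21.1 * 100
%GRR = 24.2302

24.2302


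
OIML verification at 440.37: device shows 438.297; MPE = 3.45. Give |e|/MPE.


e = indication - reference = 438.297 - 440.37 = -2.0730
|e| = 2.0730
ratio = |e| / MPE = 2.0730 / 3.45
ratio = 0.6009

0.6009


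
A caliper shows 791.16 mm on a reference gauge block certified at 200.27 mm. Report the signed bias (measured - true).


Systematic error = measured - true
= 791.16 - 200.27
= 590.8900

590.8900


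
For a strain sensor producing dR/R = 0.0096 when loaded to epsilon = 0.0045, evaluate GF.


GF = (dR/R) / epsilon
= 0.0096 / 0.0045
= 2.1333

2.1333


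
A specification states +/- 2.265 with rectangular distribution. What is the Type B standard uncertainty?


u_B = half_width / sqrt(3)
u_B = 2.265 / 1.7320508
u_B = 1.3077

1.3077


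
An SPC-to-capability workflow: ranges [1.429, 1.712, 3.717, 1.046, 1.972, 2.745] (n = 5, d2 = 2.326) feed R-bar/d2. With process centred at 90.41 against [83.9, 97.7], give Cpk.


R_bar = (1.429 + 1.712 + 3.717 + 1.046 + 1.972 + 2.745) / 6 = 2.1035
sigma = R_bar / d2 = 2.1035 / 2.326 = 0.90434222
Cp = (USL - LSL)/(6*sigma) = (97.7 - 83.9)/(6*0.90434222) = 2.5433
Cpu = (97.7 - 90.41)/(3*0.90434222) = 2.6870
Cpl = (90.41 - 83.9)/(3*0.90434222) = 2.3995
Cpk = min(Cpu, Cpl) = 2.3995

2.3995


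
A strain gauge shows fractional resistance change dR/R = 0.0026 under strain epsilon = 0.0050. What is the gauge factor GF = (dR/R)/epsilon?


GF = (dR/R) / epsilon
= 0.0026 / 0.0050
= 0.5200

0.5200


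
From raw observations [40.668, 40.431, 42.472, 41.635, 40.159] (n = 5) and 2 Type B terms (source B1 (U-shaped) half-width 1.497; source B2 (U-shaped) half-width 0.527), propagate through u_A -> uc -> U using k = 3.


mean = (40.668 + 40.431 + 42.472 + 41.635 + 40.159) / 5 = 41.073
s = sqrt(sum((x - mean)^2)/(n-1)) = 0.9597695
u_A = s / sqrt(n) = 0.9597695 / sqrt(5) = 0.42922197
u_B1 = 1.497 / sqrt(2) = 1.0585389
u_B2 = 0.527 / sqrt(2) = 0.37264527
uc = sqrt(0.42922197^2 + 1.0585389^2 + 0.37264527^2) = 1.2014993
U = k * uc = 3 * 1.2014993
U = 3.6045

3.6045


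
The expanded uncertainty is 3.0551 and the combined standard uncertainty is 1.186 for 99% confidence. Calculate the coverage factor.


k = U / uc
k = 3.0551 / 1.186
k = 2.576

2.576


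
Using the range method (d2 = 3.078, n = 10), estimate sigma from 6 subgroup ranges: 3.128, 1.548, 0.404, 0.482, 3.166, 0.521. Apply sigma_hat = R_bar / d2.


R_bar = (3.128 + 1.548 + 0.404 + 0.482 + 3.166 + 0.521) / 6
R_bar = 9.249 / 6 = 1.5415
sigma_hat = R_bar / d2 = 1.5415 / 3.078 = 0.5008

0.5008


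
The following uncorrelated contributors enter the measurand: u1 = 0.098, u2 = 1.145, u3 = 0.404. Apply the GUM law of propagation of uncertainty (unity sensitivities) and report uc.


uc = sqrt(0.098^2 + 1.145^2 + 0.404^2)
uc = sqrt(1.483845)
uc = 1.2181

1.2181


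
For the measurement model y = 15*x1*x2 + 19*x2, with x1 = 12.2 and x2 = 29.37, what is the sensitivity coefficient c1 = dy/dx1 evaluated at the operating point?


y = 15*x1*x2 + 19*x2
dy/dx1 = 15*x2
Evaluate at x2 = 29.37: c1 = 15 * 29.37
c1 = 440.5500

440.5500


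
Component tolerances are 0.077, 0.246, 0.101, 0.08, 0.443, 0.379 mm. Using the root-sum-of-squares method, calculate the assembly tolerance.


RSS = sqrt(0.077^2 + 0.246^2 + 0.101^2 + 0.08^2 + 0.443^2 + 0.379^2)
= sqrt(0.422936)
= 0.6503

0.6503


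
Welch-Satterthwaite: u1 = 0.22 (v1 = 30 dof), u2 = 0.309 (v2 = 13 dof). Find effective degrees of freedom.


uc = sqrt(u1^2 + u2^2) = sqrt(0.22^2 + 0.309^2) = 0.37931649
v_eff = uc^4 / (u1^4/v1 + u2^4/v2)
= 0.37931649^4 / (0.22^4/30 + 0.309^4/13)
= 0.020701742 / 0.0007793639
v_eff = 26.5624

26.5624


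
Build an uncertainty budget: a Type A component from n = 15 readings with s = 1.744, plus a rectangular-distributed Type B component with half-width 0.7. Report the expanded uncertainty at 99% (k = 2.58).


u_A = s / sqrt(n) = 1.744 / sqrt(15) = 0.45029886
u_B = half_width / sqrt(3) = 0.7 / sqrt(3) = 0.40414519
uc = sqrt(u_A^2 + u_B^2) = sqrt(0.45029886^2 + 0.40414519^2) = 0.60506396
U = k * uc = 2.58 * 0.60506396
U = 1.5611

1.5611


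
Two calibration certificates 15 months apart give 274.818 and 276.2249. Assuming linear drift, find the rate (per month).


rate = (v2 - v1) / months
= (276.2249 - 274.818) / 15
= 1.4069 / 15
= 0.0938

0.0938


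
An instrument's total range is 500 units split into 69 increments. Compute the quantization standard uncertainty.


resolution = range / divisions
resolution = 500 / 69 = 7.2463768
u_res = resolution / (2*sqrt(3))
u_res = 7.2463768 / 3.4641016
u_res = 2.0918

2.0918


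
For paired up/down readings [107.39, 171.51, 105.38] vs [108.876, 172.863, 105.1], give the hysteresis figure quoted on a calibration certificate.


|107.39 - 108.876| = 1.4860
|171.51 - 172.863| = 1.3530
|105.38 - 105.1| = 0.2800
hysteresis = max(diffs) = 1.4860

1.4860


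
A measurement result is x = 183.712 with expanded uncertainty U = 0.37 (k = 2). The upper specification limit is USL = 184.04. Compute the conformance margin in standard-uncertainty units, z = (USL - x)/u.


u = U / k = 0.37 / 2 = 0.185
margin = |USL - x| = |184.04 - 183.712| = 0.328
z = margin / u = 0.328 / 0.185
z = 1.7730

1.7730


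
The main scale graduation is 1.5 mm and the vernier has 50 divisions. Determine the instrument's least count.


LC = MSD / n_div
= 1.5 / 50
= 0.0300

0.0300


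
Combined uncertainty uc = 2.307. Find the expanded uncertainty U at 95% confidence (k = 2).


U = k * uc
U = 2 * 2.307
U = 4.6140

4.6140


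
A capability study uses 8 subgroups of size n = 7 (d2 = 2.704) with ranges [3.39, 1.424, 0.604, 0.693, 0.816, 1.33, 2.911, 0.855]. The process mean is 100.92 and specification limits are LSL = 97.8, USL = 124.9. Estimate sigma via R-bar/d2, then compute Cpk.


R_bar = (3.39 + 1.424 + 0.604 + 0.693 + 0.816 + 1.33 + 2.911 + 0.855) / 8 = 1.502875
sigma = R_bar / d2 = 1.502875 / 2.704 = 0.55579697
Cp = (USL - LSL)/(6*sigma) = (124.9 - 97.8)/(6*0.55579697) = 8.1265
Cpu = (124.9 - 100.92)/(3*0.55579697) = 14.3818
Cpl = (100.92 - 97.8)/(3*0.55579697) = 1.8712
Cpk = min(Cpu, Cpl) = 1.8712

1.8712


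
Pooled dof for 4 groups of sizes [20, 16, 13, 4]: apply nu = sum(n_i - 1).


nu = sum_i (n_i - 1)
nu = ((20 - 1) + (16 - 1) + (13 - 1) + (4 - 1))
nu = 19 + 15 + 12 + 3
nu = 49

49


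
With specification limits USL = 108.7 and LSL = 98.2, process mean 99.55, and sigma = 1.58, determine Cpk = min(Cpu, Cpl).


Cpu = (USL - mean) / (3*sigma) = (108.7 - 99.55) / (3*1.58) = 1.9304
Cpl = (mean - LSL) / (3*sigma) = (99.55 - 98.2) / (3*1.58) = 0.2848
Cpk = min(Cpu, Cpl) = 0.2848

0.2848


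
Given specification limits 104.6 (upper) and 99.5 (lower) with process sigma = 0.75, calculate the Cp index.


Cp = (USL - LSL) / (6 * sigma)
= (104.6 - 99.5) / (6 * 0.75)
= 5.1000 / 4.5000
= 1.1333

1.1333


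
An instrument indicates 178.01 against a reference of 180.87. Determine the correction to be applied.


Correction = standard - reading
= 180.87 - 178.01
= 2.8600

2.8600


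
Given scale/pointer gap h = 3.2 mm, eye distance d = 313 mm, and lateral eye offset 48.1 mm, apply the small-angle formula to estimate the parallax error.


error = h * offset / d
= 3.2 * 48.1 / 313
= 0.4918

0.4918


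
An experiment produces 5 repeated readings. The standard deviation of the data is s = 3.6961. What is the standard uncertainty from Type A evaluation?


u_A = s / sqrt(n)
u_A = 3.6961 / sqrt(5)
u_A = 3.6961 / 2.236068
u_A = 1.6529

1.6529


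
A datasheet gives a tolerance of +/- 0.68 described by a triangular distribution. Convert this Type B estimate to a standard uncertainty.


u_B = half_width / sqrt(6)
u_B = 0.68 / 2.4494897
u_B = 0.2776

0.2776


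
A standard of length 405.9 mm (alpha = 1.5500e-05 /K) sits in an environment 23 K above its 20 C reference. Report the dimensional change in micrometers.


dL = L * alpha * dT
= 405.9 * 1.5500e-05 * 23
= 0.1447033 mm
dL_um = 0.1447033 * 1000 = 144.7033 um

144.7033


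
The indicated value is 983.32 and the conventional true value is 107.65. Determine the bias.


Systematic error = measured - true
= 983.32 - 107.65
= 875.6700

875.6700


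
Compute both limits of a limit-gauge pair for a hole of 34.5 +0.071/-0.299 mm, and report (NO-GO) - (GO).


GO = nominal - lower_tol (smallest hole = maximum material condition)
GO = 34.5 - 0.299 = 34.201
NO-GO = nominal + upper_tol (largest hole = least material condition)
NO-GO = 34.5 + 0.071 = 34.571
spread = NO-GO - GO = 34.571 - 34.201 = 0.3700

0.3700


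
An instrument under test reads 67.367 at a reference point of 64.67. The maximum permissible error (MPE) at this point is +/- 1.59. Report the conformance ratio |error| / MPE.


e = indication - reference = 67.367 - 64.67 = 2.6970
|e| = 2.6970
ratio = |e| / MPE = 2.6970 / 1.59
ratio = 1.6962

1.6962


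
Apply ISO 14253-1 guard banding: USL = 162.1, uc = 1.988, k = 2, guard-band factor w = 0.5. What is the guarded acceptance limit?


U = k * uc = 2 * 1.988 = 3.976
guard band g = w * U = 0.5 * 3.976 = 1.988
AL = USL - g = 162.1 - 1.988
AL = 160.1120

160.1120


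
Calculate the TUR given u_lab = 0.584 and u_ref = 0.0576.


TUR = u_lab / u_ref
= 0.584 / 0.0576
= 10.1389

10.1389


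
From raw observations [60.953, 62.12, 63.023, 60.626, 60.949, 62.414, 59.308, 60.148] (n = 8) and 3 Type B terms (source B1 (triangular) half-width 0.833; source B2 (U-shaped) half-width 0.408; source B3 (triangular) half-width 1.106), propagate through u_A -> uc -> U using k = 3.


mean = (60.953 + 62.12 + 63.023 + 60.626 + 60.949 + 62.414 + 59.308 + 60.148) / 8 = 61.192625
s = sqrt(sum((x - mean)^2)/(n-1)) = 1.2411368
u_A = s / sqrt(n) = 1.2411368 / sqrt(8) = 0.43880812
u_B1 = 0.833 / sqrt(6) = 0.34007083
u_B2 = 0.408 / sqrt(2) = 0.28849957
u_B3 = 1.106 / sqrt(6) = 0.45152261
uc = sqrt(0.43880812^2 + 0.34007083^2 + 0.28849957^2 + 0.45152261^2) = 0.77156037
U = k * uc = 3 * 0.77156037
U = 2.3147

2.3147


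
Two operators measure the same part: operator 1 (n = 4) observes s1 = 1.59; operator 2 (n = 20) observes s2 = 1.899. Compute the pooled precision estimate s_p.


s_p = sqrt(((n1-1)*s1^2 + (n2-1)*s2^2) / (n1+n2-2))
numerator = (4-1)*1.59^2 + (20-1)*1.899^2 = 7.5843 + 68.517819 = 76.102119
denominator = 4 + 20 - 2 = 22
s_p^2 = 76.102119 / 22 = 3.4591872
s_p = sqrt(3.4591872) = 1.8599

1.8599


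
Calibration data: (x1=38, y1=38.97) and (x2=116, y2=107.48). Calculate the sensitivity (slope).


slope = (y2 - y1) / (x2 - x1)
= (107.48 - 38.97) / (116 - 38)
= 68.5100 / 78
= 0.8783

0.8783


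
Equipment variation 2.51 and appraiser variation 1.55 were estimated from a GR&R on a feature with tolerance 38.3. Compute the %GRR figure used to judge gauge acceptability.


GRR = sqrt(EV^2 + AV^2) = sqrt(2.51^2 + 1.55^2) = 2.9500169
%GRR = GRR / tol * 100 = 2.9500169 / 38.3 * 100
%GRR = 7.7024

7.7024


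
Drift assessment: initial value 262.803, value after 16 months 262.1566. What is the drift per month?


rate = (v2 - v1) / months
= (262.1566 - 262.803) / 16
= -0.6464 / 16
= -0.0404

-0.0404


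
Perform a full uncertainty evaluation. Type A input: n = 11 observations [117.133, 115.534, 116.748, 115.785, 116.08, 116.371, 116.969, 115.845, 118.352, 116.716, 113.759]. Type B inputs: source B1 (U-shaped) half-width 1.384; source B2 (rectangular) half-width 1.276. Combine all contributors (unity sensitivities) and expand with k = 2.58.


mean = (117.133 + 115.534 + 116.748 + 115.785 + 116.08 + 116.371 + 116.969 + 115.845 + 118.352 + 116.716 + 113.759) / 11 = 116.2992727
s = sqrt(sum((x - mean)^2)/(n-1)) = 1.153041
u_A = s / sqrt(n) = 1.153041 / sqrt(11) = 0.34765494
u_B1 = 1.384 / sqrt(2) = 0.97863579
u_B2 = 1.276 / sqrt(3) = 0.73669894
uc = sqrt(0.34765494^2 + 0.97863579^2 + 0.73669894^2) = 1.2733096
U = k * uc = 2.58 * 1.2733096
U = 3.2851

3.2851


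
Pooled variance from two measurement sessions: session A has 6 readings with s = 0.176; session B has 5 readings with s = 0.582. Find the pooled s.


s_p = sqrt(((n1-1)*s1^2 + (n2-1)*s2^2) / (n1+n2-2))
numerator = (6-1)*0.176^2 + (5-1)*0.582^2 = 0.15488 + 1.354896 = 1.509776
denominator = 6 + 5 - 2 = 9
s_p^2 = 1.509776 / 9 = 0.16775289
s_p = sqrt(0.16775289) = 0.4096

0.4096


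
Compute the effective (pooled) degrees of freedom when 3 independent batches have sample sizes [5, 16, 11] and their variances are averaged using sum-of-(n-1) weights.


nu = sum_i (n_i - 1)
nu = ((5 - 1) + (16 - 1) + (11 - 1))
nu = 4 + 15 + 10
nu = 29

29


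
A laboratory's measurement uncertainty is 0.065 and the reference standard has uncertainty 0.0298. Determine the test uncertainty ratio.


TUR = u_lab / u_ref
= 0.065 / 0.0298
= 2.1812

2.1812


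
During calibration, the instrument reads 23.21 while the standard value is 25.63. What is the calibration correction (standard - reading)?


Correction = standard - reading
= 25.63 - 23.21
= 2.4200

2.4200


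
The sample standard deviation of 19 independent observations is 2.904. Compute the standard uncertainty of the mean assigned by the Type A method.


u_A = s / sqrt(n)
u_A = 2.904 / sqrt(19)
u_A = 2.904 / 4.3588989
u_A = 0.6662

0.6662


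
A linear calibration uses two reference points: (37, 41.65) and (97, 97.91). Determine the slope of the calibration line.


slope = (y2 - y1) / (x2 - x1)
= (97.91 - 41.65) / (97 - 37)
= 56.2600 / 60
= 0.9377

0.9377


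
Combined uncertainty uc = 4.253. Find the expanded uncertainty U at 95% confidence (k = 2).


U = k * uc
U = 2 * 4.253
U = 8.5060

8.5060


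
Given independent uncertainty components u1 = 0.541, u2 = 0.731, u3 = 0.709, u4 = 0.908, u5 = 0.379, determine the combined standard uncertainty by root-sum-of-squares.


uc = sqrt(0.541^2 + 0.731^2 + 0.709^2 + 0.908^2 + 0.379^2)
uc = sqrt(2.297828)
uc = 1.5159

1.5159


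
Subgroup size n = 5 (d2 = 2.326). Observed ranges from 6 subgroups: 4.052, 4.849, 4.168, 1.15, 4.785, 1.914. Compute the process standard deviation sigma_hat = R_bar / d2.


R_bar = (4.052 + 4.849 + 4.168 + 1.15 + 4.785 + 1.914) / 6
R_bar = 20.918 / 6 = 3.4863333
sigma_hat = R_bar / d2 = 3.4863333 / 2.326 = 1.4989

1.4989


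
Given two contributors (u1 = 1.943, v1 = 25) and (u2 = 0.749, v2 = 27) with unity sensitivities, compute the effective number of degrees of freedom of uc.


uc = sqrt(u1^2 + u2^2) = sqrt(1.943^2 + 0.749^2) = 2.0823664
v_eff = uc^4 / (u1^4/v1 + u2^4/v2)
= 2.0823664^4 / (1.943^4/25 + 0.749^4/27)
= 18.803063 / 0.58175658
v_eff = 32.3212

32.3212


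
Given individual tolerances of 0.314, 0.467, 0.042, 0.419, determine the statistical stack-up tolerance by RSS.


RSS = sqrt(0.314^2 + 0.467^2 + 0.042^2 + 0.419^2)
= sqrt(0.49401)
= 0.7029

0.7029


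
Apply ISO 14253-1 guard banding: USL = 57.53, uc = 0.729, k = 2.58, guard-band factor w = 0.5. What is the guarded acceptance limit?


U = k * uc = 2.58 * 0.729 = 1.88082
guard band g = w * U = 0.5 * 1.88082 = 0.94041
AL = USL - g = 57.53 - 0.94041
AL = 56.5896

56.5896


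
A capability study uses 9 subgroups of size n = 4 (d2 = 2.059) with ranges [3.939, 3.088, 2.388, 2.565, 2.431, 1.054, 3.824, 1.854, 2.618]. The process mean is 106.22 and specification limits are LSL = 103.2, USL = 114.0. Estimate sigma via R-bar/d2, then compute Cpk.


R_bar = (3.939 + 3.088 + 2.388 + 2.565 + 2.431 + 1.054 + 3.824 + 1.854 + 2.618) / 9 = 2.6401111
sigma = R_bar / d2 = 2.6401111 / 2.059 = 1.2822298
Cp = (USL - LSL)/(6*sigma) = (114.0 - 103.2)/(6*1.2822298) = 1.4038
Cpu = (114.0 - 106.22)/(3*1.2822298) = 2.0225
Cpl = (106.22 - 103.2)/(3*1.2822298) = 0.7851
Cpk = min(Cpu, Cpl) = 0.7851

0.7851


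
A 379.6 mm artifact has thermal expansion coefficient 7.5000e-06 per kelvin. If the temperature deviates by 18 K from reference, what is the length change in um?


dL = L * alpha * dT
= 379.6 * 7.5000e-06 * 18
= 0.0512460 mm
dL_um = 0.0512460 * 1000 = 51.2460 um

51.2460


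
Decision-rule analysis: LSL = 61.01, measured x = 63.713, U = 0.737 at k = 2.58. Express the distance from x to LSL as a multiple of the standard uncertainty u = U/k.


u = U / k = 0.737 / 2.58 = 0.28565891
margin = |LSL - x| = |61.01 - 63.713| = 2.703
z = margin / u = 2.703 / 0.28565891
z = 9.4623

9.4623


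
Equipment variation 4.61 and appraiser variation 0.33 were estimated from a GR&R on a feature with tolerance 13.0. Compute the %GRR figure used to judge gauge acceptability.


GRR = sqrt(EV^2 + AV^2) = sqrt(4.61^2 + 0.33^2) = 4.6217962
%GRR = GRR / tol * 100 = 4.6217962 / 13.0 * 100
%GRR = 35.5523

35.5523


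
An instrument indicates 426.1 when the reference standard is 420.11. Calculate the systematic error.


Systematic error = measured - true
= 426.1 - 420.11
= 5.9900

5.9900


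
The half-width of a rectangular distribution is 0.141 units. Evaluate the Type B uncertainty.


u_B = half_width / sqrt(3)
u_B = 0.141 / 1.7320508
u_B = 0.0814

0.0814


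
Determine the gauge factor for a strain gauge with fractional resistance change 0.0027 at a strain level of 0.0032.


GF = (dR/R) / epsilon
= 0.0027 / 0.0032
= 0.8438

0.8438


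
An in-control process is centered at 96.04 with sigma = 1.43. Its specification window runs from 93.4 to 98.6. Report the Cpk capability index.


Cpu = (USL - mean) / (3*sigma) = (98.6 - 96.04) / (3*1.43) = 0.5967
Cpl = (mean - LSL) / (3*sigma) = (96.04 - 93.4) / (3*1.43) = 0.6154
Cpk = min(Cpu, Cpl) = 0.5967

0.5967


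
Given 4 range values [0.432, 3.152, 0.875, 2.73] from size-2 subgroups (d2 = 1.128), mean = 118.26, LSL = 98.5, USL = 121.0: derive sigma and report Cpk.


R_bar = (0.432 + 3.152 + 0.875 + 2.73) / 4 = 1.79725
sigma = R_bar / d2 = 1.79725 / 1.128 = 1.5933067
Cp = (USL - LSL)/(6*sigma) = (121.0 - 98.5)/(6*1.5933067) = 2.3536
Cpu = (121.0 - 118.26)/(3*1.5933067) = 0.5732
Cpl = (118.26 - 98.5)/(3*1.5933067) = 4.1340
Cpk = min(Cpu, Cpl) = 0.5732

0.5732


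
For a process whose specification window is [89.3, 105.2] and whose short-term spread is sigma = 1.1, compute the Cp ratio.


Cp = (USL - LSL) / (6 * sigma)
= (105.2 - 89.3) / (6 * 1.1)
= 15.9000 / 6.6000
= 2.4091

2.4091


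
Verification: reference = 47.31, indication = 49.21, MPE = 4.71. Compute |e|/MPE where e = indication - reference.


e = indication - reference = 49.21 - 47.31 = 1.9000
|e| = 1.9000
ratio = |e| / MPE = 1.9000 / 4.71
ratio = 0.4034

0.4034


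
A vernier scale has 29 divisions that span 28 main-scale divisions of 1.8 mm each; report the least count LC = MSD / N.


LC = MSD / n_div
= 1.8 / 29
= 0.0621

0.0621


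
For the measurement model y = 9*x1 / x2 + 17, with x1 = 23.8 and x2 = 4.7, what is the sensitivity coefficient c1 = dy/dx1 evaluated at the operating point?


y = 9*x1 / x2 + 17
dy/dx1 = 9/x2
Evaluate at x2 = 4.7: c1 = 9 / 4.7
c1 = 1.9149

1.9149


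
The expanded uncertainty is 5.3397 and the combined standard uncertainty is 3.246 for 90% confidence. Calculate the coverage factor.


k = U / uc
k = 5.3397 / 3.246
k = 1.645

1.645


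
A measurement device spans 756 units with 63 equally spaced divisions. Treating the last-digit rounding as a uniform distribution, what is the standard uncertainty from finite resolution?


resolution = range / divisions
resolution = 756 / 63 = 12
u_res = resolution / (2*sqrt(3))
u_res = 12 / 3.4641016
u_res = 3.4641

3.4641


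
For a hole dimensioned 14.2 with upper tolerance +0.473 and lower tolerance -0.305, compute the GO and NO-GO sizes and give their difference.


GO = nominal - lower_tol (smallest hole = maximum material condition)
GO = 14.2 - 0.305 = 13.895
NO-GO = nominal + upper_tol (largest hole = least material condition)
NO-GO = 14.2 + 0.473 = 14.673
spread = NO-GO - GO = 14.673 - 13.895 = 0.7780

0.7780


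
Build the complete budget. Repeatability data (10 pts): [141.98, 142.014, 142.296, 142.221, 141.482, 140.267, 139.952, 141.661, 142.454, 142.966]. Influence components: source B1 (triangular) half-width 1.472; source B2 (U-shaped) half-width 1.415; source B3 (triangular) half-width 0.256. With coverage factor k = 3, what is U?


mean = (141.98 + 142.014 + 142.296 + 142.221 + 141.482 + 140.267 + 139.952 + 141.661 + 142.454 + 142.966) / 10 = 141.7293
s = sqrt(sum((x - mean)^2)/(n-1)) = 0.95010982
u_A = s / sqrt(n) = 0.95010982 / sqrt(10) = 0.30045111
u_B1 = 1.472 / sqrt(6) = 0.60094148
u_B2 = 1.415 / sqrt(2) = 1.0005561
u_B3 = 0.256 / sqrt(6) = 0.10451156
uc = sqrt(0.30045111^2 + 0.60094148^2 + 1.0005561^2 + 0.10451156^2) = 1.2097259
U = k * uc = 3 * 1.2097259
U = 3.6292

3.6292


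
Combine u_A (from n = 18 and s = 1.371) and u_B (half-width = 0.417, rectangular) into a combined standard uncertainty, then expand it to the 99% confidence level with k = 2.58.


u_A = s / sqrt(n) = 1.371 / sqrt(18) = 0.3231478
u_B = half_width / sqrt(3) = 0.417 / sqrt(3) = 0.24075506
uc = sqrt(u_A^2 + u_B^2) = sqrt(0.3231478^2 + 0.24075506^2) = 0.40297332
U = k * uc = 2.58 * 0.40297332
U = 1.0397

1.0397


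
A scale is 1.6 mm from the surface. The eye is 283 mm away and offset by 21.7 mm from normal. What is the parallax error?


error = h * offset / d
= 1.6 * 21.7 / 283
= 0.1227

0.1227


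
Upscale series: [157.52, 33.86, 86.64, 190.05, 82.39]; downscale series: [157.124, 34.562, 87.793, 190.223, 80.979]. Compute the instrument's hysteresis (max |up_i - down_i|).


|157.52 - 157.124| = 0.3960
|33.86 - 34.562| = 0.7020
|86.64 - 87.793| = 1.1530
|190.05 - 190.223| = 0.1730
|82.39 - 80.979| = 1.4110
hysteresis = max(diffs) = 1.4110

1.4110


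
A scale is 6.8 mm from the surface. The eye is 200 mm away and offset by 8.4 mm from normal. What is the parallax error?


error = h * offset / d
= 6.8 * 8.4 / 200
= 0.2856

0.2856


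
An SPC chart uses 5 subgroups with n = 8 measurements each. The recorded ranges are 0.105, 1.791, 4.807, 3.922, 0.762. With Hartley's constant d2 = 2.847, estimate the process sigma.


R_bar = (0.105 + 1.791 + 4.807 + 3.922 + 0.762) / 5
R_bar = 11.387 / 5 = 2.2774
sigma_hat = R_bar / d2 = 2.2774 / 2.847 = 0.7999

0.7999


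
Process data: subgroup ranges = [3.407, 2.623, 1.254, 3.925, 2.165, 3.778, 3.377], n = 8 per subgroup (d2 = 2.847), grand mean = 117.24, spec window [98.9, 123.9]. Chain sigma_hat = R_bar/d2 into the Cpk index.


R_bar = (3.407 + 2.623 + 1.254 + 3.925 + 2.165 + 3.778 + 3.377) / 7 = 2.9327143
sigma = R_bar / d2 = 2.9327143 / 2.847 = 1.0301069
Cp = (USL - LSL)/(6*sigma) = (123.9 - 98.9)/(6*1.0301069) = 4.0449
Cpu = (123.9 - 117.24)/(3*1.0301069) = 2.1551
Cpl = (117.24 - 98.9)/(3*1.0301069) = 5.9347
Cpk = min(Cpu, Cpl) = 2.1551

2.1551


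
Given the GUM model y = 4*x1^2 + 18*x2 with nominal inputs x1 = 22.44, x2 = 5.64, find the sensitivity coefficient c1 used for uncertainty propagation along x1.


y = 4*x1^2 + 18*x2
dy/dx1 = 2*4*x1
Evaluate at x1 = 22.44: c1 = 8 * 22.44
c1 = 179.5200

179.5200


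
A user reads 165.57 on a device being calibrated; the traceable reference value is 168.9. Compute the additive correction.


Correction = standard - reading
= 168.9 - 165.57
= 3.3300

3.3300


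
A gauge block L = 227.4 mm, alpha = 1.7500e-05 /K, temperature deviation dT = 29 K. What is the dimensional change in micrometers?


dL = L * alpha * dT
= 227.4 * 1.7500e-05 * 29
= 0.1154055 mm
dL_um = 0.1154055 * 1000 = 115.4055 um

115.4055


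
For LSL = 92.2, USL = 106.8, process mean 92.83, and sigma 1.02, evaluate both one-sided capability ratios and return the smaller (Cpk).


Cpu = (USL - mean) / (3*sigma) = (106.8 - 92.83) / (3*1.02) = 4.5654
Cpl = (mean - LSL) / (3*sigma) = (92.83 - 92.2) / (3*1.02) = 0.2059
Cpk = min(Cpu, Cpl) = 0.2059

0.2059


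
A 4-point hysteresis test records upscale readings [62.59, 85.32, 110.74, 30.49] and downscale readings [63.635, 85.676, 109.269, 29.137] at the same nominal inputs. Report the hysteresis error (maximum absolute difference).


|62.59 - 63.635| = 1.0450
|85.32 - 85.676| = 0.3560
|110.74 - 109.269| = 1.4710
|30.49 - 29.137| = 1.3530
hysteresis = max(diffs) = 1.4710

1.4710


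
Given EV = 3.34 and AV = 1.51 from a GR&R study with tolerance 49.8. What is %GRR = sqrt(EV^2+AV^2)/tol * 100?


GRR = sqrt(EV^2 + AV^2) = sqrt(3.34^2 + 1.51^2) = 3.665474
%GRR = GRR / tol * 100 = 3.665474 / 49.8 * 100
%GRR = 7.3604

7.3604


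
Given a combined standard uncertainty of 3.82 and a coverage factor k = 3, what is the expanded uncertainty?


U = k * uc
U = 3 * 3.82
U = 11.4600

11.4600


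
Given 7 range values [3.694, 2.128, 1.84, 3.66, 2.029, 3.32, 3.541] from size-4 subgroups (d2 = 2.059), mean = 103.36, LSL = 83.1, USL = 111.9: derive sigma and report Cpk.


R_bar = (3.694 + 2.128 + 1.84 + 3.66 + 2.029 + 3.32 + 3.541) / 7 = 2.8874286
sigma = R_bar / d2 = 2.8874286 / 2.059 = 1.4023451
Cp = (USL - LSL)/(6*sigma) = (111.9 - 83.1)/(6*1.4023451) = 3.4228
Cpu = (111.9 - 103.36)/(3*1.4023451) = 2.0299
Cpl = (103.36 - 83.1)/(3*1.4023451) = 4.8157
Cpk = min(Cpu, Cpl) = 2.0299

2.0299


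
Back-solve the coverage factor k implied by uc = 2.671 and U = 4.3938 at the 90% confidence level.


k = U / uc
k = 4.3938 / 2.671
k = 1.645

1.645


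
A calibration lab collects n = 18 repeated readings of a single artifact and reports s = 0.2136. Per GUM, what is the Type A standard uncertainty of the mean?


u_A = s / sqrt(n)
u_A = 0.2136 / sqrt(18)
u_A = 0.2136 / 4.2426407
u_A = 0.0503

0.0503


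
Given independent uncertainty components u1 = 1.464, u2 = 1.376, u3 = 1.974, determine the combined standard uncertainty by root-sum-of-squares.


uc = sqrt(1.464^2 + 1.376^2 + 1.974^2)
uc = sqrt(7.933348)
uc = 2.8166

2.8166


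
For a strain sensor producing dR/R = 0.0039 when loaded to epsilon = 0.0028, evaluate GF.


GF = (dR/R) / epsilon
= 0.0039 / 0.0028
= 1.3929

1.3929


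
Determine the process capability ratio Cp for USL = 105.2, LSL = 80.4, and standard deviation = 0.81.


Cp = (USL - LSL) / (6 * sigma)
= (105.2 - 80.4) / (6 * 0.81)
= 24.8000 / 4.8600
= 5.1029

5.1029


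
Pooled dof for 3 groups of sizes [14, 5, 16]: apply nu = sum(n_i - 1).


nu = sum_i (n_i - 1)
nu = ((14 - 1) + (5 - 1) + (16 - 1))
nu = 13 + 4 + 15
nu = 32

32


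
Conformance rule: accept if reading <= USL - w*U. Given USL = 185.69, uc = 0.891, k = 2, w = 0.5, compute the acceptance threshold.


U = k * uc = 2 * 0.891 = 1.782
guard band g = w * U = 0.5 * 1.782 = 0.891
AL = USL - g = 185.69 - 0.891
AL = 184.7990

184.7990


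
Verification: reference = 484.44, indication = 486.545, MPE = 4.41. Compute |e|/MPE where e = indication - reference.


e = indication - reference = 486.545 - 484.44 = 2.1050
|e| = 2.1050
ratio = |e| / MPE = 2.1050 / 4.41
ratio = 0.4773

0.4773


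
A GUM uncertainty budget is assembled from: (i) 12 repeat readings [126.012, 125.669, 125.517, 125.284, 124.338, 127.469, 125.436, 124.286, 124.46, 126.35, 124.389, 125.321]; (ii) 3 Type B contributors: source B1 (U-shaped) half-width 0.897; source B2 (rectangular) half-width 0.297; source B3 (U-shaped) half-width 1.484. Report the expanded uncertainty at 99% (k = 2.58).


mean = (126.012 + 125.669 + 125.517 + 125.284 + 124.338 + 127.469 + 125.436 + 124.286 + 124.46 + 126.35 + 124.389 + 125.321) / 12 = 125.3775833
s = sqrt(sum((x - mean)^2)/(n-1)) = 0.95028125
u_A = s / sqrt(n) = 0.95028125 / sqrt(12) = 0.27432257
u_B1 = 0.897 / sqrt(2) = 0.63427478
u_B2 = 0.297 / sqrt(3) = 0.17147303
u_B3 = 1.484 / sqrt(2) = 1.0493465
uc = sqrt(0.27432257^2 + 0.63427478^2 + 0.17147303^2 + 1.0493465^2) = 1.2681043
U = k * uc = 2.58 * 1.2681043
U = 3.2717

3.2717


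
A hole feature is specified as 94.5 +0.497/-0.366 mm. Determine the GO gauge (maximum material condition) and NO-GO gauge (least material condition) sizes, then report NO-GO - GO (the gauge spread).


GO = nominal - lower_tol (smallest hole = maximum material condition)
GO = 94.5 - 0.366 = 94.134
NO-GO = nominal + upper_tol (largest hole = least material condition)
NO-GO = 94.5 + 0.497 = 94.997
spread = NO-GO - GO = 94.997 - 94.134 = 0.8630

0.8630


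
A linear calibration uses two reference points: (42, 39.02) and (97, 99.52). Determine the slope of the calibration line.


slope = (y2 - y1) / (x2 - x1)
= (99.52 - 39.02) / (97 - 42)
= 60.5000 / 55
= 1.1000

1.1000


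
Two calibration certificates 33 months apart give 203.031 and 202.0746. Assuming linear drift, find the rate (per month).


rate = (v2 - v1) / months
= (202.0746 - 203.031) / 33
= -0.9564 / 33
= -0.0290

-0.0290


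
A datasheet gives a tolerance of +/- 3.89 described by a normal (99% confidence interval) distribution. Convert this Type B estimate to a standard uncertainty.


u_B = half_width / 2.576
u_B = 3.89 / 2.576
u_B = 1.5101

1.5101


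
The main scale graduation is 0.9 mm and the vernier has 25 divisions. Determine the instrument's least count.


LC = MSD / n_div
= 0.9 / 25
= 0.0360

0.0360


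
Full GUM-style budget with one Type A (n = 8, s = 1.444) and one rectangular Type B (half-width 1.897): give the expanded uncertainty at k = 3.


u_A = s / sqrt(n) = 1.444 / sqrt(8) = 0.5105311
u_B = half_width / sqrt(3) = 1.897 / sqrt(3) = 1.0952335
uc = sqrt(u_A^2 + u_B^2) = sqrt(0.5105311^2 + 1.0952335^2) = 1.2083784
U = k * uc = 3 * 1.2083784
U = 3.6251

3.6251


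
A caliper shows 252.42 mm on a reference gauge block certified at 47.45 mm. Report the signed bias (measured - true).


Systematic error = measured - true
= 252.42 - 47.45
= 204.9700

204.9700


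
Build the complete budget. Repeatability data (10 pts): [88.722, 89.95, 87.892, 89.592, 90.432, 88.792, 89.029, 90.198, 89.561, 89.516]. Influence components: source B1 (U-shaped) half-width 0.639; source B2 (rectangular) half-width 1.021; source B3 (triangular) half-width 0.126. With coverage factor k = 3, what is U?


mean = (88.722 + 89.95 + 87.892 + 89.592 + 90.432 + 88.792 + 89.029 + 90.198 + 89.561 + 89.516) / 10 = 89.3684
s = sqrt(sum((x - mean)^2)/(n-1)) = 0.76823292
u_A = s / sqrt(n) = 0.76823292 / sqrt(10) = 0.24293658
u_B1 = 0.639 / sqrt(2) = 0.45184123
u_B2 = 1.021 / sqrt(3) = 0.58947462
u_B3 = 0.126 / sqrt(6) = 0.051439285
uc = sqrt(0.24293658^2 + 0.45184123^2 + 0.58947462^2 + 0.051439285^2) = 0.78313792
U = k * uc = 3 * 0.78313792
U = 2.3494

2.3494


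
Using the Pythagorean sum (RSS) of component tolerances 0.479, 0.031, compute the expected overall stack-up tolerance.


RSS = sqrt(0.479^2 + 0.031^2)
= sqrt(0.230402)
= 0.4800

0.4800


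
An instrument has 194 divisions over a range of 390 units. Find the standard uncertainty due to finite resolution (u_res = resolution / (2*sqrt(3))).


resolution = range / divisions
resolution = 390 / 194 = 2.0103093
u_res = resolution / (2*sqrt(3))
u_res = 2.0103093 / 3.4641016
u_res = 0.5803

0.5803


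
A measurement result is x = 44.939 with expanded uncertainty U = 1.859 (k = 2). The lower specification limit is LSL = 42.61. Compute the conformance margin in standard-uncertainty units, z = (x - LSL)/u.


u = U / k = 1.859 / 2 = 0.9295
margin = |LSL - x| = |42.61 - 44.939| = 2.329
z = margin / u = 2.329 / 0.9295
z = 2.5056

2.5056


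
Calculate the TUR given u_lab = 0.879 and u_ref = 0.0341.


TUR = u_lab / u_ref
= 0.879 / 0.0341
= 25.7771

25.7771


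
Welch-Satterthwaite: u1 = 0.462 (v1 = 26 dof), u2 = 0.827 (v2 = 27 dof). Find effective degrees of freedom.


uc = sqrt(u1^2 + u2^2) = sqrt(0.462^2 + 0.827^2) = 0.94729774
v_eff = uc^4 / (u1^4/v1 + u2^4/v2)
= 0.94729774^4 / (0.462^4/26 + 0.827^4/27)
= 0.80527832 / 0.019076647
v_eff = 42.2128

42.2128


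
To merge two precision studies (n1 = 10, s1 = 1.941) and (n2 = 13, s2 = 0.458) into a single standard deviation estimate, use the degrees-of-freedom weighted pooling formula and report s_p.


s_p = sqrt(((n1-1)*s1^2 + (n2-1)*s2^2) / (n1+n2-2))
numerator = (10-1)*1.941^2 + (13-1)*0.458^2 = 33.907329 + 2.517168 = 36.424497
denominator = 10 + 13 - 2 = 21
s_p^2 = 36.424497 / 21 = 1.7344999
s_p = sqrt(1.7344999) = 1.3170

1.3170


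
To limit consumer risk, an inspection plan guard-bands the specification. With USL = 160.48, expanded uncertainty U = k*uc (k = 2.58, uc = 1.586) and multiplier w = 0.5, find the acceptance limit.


U = k * uc = 2.58 * 1.586 = 4.09188
guard band g = w * U = 0.5 * 4.09188 = 2.04594
AL = USL - g = 160.48 - 2.04594
AL = 158.4341

158.4341


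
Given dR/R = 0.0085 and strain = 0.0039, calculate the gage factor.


GF = (dR/R) / epsilon
= 0.0085 / 0.0039
= 2.1795

2.1795


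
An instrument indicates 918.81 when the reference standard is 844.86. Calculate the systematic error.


Systematic error = measured - true
= 918.81 - 844.86
= 73.9500

73.9500


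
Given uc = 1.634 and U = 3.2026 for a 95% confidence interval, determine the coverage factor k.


k = U / uc
k = 3.2026 / 1.634
k = 1.96

1.96


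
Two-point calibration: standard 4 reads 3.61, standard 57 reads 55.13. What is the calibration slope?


slope = (y2 - y1) / (x2 - x1)
= (55.13 - 3.61) / (57 - 4)
= 51.5200 / 53
= 0.9721

0.9721


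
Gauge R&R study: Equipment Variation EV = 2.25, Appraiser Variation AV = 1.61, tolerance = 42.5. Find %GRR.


GRR = sqrt(EV^2 + AV^2) = sqrt(2.25^2 + 1.61^2) = 2.7666948
%GRR = GRR / tol * 100 = 2.7666948 / 42.5 * 100
%GRR = 6.5099

6.5099


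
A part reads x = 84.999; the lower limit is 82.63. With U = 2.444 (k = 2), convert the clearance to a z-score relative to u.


u = U / k = 2.444 / 2 = 1.222
margin = |LSL - x| = |82.63 - 84.999| = 2.369
z = margin / u = 2.369 / 1.222
z = 1.9386

1.9386
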